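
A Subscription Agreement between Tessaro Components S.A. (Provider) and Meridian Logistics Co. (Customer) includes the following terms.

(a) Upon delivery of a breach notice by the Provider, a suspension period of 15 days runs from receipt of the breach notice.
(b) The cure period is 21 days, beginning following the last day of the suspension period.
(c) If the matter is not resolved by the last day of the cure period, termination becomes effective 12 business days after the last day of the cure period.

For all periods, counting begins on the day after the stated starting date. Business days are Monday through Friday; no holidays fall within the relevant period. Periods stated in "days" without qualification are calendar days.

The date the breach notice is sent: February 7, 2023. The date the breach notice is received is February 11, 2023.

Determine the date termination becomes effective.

The last day of the suspension period: 15 calendar days after February 11, 2023 is February 26, 2023.
The last day of the cure period: 21 calendar days after February 26, 2023 is March 19, 2023.
From Sunday, March 19, 2023, 12 business days (Mar 20, Mar 21, Mar 22, Mar 23, …, Mar 31, Apr 3, Apr 4, skipping weekends) brings us to Tuesday, April 4, 2023, which is the date termination becomes effective.

April 4, 2023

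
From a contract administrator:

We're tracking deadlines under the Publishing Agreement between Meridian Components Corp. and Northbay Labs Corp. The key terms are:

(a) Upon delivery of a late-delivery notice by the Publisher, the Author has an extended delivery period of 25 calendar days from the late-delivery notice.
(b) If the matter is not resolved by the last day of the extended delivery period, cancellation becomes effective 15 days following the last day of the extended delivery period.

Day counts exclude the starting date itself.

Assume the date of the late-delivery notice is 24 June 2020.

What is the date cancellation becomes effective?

3 August 2020

Adding 25 calendar days to 24 June 2020 gives 19 July 2020, which is the last day of the extended delivery period.
The date cancellation becomes effective: 19 July 2020 + 15 days = 3 August 2020.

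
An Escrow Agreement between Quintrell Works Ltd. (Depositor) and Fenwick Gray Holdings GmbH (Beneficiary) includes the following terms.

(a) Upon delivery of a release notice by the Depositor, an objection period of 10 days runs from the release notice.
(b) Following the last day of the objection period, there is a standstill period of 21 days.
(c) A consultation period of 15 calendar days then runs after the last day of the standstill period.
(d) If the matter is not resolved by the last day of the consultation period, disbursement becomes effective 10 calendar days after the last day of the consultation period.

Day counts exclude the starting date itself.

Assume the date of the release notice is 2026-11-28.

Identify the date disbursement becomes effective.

2027-01-23

The last day of the objection period: 2026-11-28 + 10 days = 2026-12-08.
Adding 21 calendar days to 2026-12-08 gives 2026-12-29, which is the last day of the standstill period.
The last day of the consultation period: 2026-12-29 + 15 days = 2027-01-13.
The date disbursement becomes effective: 10 calendar days after 2027-01-13 is 2027-01-23.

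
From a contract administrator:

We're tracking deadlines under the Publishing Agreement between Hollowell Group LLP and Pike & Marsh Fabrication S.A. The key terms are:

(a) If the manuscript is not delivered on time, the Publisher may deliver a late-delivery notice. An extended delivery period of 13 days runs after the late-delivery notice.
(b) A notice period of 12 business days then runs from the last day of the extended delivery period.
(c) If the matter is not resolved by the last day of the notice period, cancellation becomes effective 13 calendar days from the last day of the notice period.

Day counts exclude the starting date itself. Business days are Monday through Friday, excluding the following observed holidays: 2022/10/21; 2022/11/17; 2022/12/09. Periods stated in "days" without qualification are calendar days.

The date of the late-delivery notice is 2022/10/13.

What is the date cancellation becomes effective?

2022/11/24

Adding 13 calendar days to 2022/10/13 gives 2022/10/26, which is the last day of the extended delivery period.
From Wednesday, 2022/10/26, 12 business days (Oct 27, Oct 28, Oct 31, Nov 1, …, Nov 9, Nov 10, Nov 11, skipping weekends) brings us to Friday, 2022/11/11, which is the last day of the notice period.
Adding 13 calendar days to 2022/11/11 gives 2022/11/24, which is the date cancellation becomes effective.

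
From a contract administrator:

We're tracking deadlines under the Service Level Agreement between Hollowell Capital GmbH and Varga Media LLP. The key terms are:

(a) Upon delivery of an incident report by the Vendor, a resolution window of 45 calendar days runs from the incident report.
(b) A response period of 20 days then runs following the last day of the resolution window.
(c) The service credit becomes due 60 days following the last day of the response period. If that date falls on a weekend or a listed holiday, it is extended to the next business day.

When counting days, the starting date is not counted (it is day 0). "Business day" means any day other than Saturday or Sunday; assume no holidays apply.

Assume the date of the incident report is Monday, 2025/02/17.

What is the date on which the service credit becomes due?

2025/06/23

Adding 45 calendar days to 2025/02/17 gives 2025/04/03, which is the last day of the resolution window.
Adding 20 calendar days to 2025/04/03 gives 2025/04/23, which is the last day of the response period.
Adding 60 calendar days to 2025/04/23 gives 2025/06/22, which is the date on which the service credit becomes due. That falls on a Sunday, so it rolls to the next business day, Monday, 2025/06/23.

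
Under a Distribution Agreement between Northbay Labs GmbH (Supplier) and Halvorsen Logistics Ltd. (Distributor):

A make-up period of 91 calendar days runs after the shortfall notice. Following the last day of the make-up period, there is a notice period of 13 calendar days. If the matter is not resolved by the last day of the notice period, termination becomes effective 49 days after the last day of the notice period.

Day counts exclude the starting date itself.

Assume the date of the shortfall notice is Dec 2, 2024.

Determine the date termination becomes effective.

The last day of the make-up period: Dec 2, 2024 + 91 days = Mar 3, 2025.
The last day of the notice period: 13 calendar days after Mar 3, 2025 is Mar 16, 2025.
The date termination becomes effective: Mar 16, 2025 + 49 days = May 4, 2025.

May 4, 2025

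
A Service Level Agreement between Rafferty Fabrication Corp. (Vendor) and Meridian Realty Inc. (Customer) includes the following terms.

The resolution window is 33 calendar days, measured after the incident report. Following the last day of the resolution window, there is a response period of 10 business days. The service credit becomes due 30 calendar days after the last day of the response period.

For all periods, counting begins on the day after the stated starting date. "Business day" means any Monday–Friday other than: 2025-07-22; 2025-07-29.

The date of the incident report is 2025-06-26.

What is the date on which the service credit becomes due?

2025-09-11

Adding 33 calendar days to 2025-06-26 gives 2025-07-29, which is the last day of the resolution window.
The last day of the response period: 10 business days after Tuesday, 2025-07-29, skipping weekends — Jul 30, Jul 31, Aug 1, Aug 4, Aug 5, Aug 6, Aug 7, Aug 8, Aug 11, Aug 12 — lands on Tuesday, 2025-08-12.
Adding 30 calendar days to 2025-08-12 gives 2025-09-11, which is the date on which the service credit becomes due.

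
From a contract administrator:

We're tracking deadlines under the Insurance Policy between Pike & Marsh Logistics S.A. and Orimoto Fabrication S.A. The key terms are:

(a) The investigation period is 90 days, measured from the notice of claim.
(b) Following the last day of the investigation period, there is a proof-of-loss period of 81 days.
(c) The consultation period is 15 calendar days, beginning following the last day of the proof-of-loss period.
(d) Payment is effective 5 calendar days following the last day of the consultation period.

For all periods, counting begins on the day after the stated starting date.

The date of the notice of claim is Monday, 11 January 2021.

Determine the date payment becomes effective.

The last day of the investigation period: 90 calendar days after 11 January 2021 is 11 April 2021.
Adding 81 calendar days to 11 April 2021 gives 1 July 2021, which is the last day of the proof-of-loss period.
The last day of the consultation period: 1 July 2021 + 15 days = 16 July 2021.
Adding 5 calendar days to 16 July 2021 gives 21 July 2021, which is the date payment becomes effective.

21 July 2021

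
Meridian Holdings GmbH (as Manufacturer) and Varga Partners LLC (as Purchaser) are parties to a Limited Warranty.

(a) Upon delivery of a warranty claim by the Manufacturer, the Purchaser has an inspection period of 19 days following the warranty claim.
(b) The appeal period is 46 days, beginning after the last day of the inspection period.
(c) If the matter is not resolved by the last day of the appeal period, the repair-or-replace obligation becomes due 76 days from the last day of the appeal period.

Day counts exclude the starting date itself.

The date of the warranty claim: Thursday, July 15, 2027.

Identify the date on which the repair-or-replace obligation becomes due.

Adding 19 calendar days to July 15, 2027 gives August 3, 2027, which is the last day of the inspection period.
The last day of the appeal period: August 3, 2027 + 46 days = September 18, 2027.
Adding 76 calendar days to September 18, 2027 gives December 3, 2027, which is the date on which the repair-or-replace obligation becomes due.

December 3, 2027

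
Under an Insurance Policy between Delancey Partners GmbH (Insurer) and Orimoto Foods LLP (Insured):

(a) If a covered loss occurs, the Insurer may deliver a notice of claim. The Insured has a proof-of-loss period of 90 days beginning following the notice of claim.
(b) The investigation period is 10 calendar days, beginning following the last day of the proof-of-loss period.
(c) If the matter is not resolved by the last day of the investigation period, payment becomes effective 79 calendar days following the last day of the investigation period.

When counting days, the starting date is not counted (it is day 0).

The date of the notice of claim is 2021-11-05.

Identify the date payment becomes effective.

The last day of the proof-of-loss period: 90 calendar days after 2021-11-05 is 2022-02-03.
Adding 10 calendar days to 2022-02-03 gives 2022-02-13, which is the last day of the investigation period.
The date payment becomes effective: 2022-02-13 + 79 days = 2022-05-03.

2022-05-03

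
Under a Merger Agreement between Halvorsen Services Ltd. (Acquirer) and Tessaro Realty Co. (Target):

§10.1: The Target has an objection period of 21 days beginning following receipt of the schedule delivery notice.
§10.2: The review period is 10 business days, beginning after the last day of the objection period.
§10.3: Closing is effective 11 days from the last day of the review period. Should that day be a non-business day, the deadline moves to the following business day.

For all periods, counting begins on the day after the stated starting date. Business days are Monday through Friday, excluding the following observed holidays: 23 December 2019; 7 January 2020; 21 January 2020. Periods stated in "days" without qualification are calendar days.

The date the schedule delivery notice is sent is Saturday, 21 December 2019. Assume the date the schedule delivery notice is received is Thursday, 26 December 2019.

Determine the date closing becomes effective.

Adding 21 calendar days to 26 December 2019 gives 16 January 2020, which is the last day of the objection period.
From Thursday, 16 January 2020, 10 business days (Jan 17, Jan 20, Jan 22, Jan 23, Jan 24, Jan 27, Jan 28, Jan 29, Jan 30, Jan 31, skipping weekends and the listed holiday on Jan 21) brings us to Friday, 31 January 2020, which is the last day of the review period.
The date closing becomes effective: 11 calendar days after 31 January 2020 is 11 February 2020. 11 February 2020 is a Tuesday and is not a listed holiday, so no roll-forward applies.

11 February 2020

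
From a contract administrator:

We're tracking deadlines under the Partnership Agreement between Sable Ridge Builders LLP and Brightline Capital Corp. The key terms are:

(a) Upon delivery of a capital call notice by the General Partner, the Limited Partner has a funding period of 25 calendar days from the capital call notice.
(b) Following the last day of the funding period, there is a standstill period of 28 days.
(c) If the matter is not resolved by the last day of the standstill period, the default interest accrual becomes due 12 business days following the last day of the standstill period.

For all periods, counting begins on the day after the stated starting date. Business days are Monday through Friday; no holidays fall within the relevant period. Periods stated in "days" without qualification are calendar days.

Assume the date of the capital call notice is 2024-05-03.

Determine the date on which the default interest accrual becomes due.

2024-07-11

The last day of the funding period: 25 calendar days after 2024-05-03 is 2024-05-28.
The last day of the standstill period: 28 calendar days after 2024-05-28 is 2024-06-25.
The date on which the default interest accrual becomes due: 12 business days after Tuesday, 2024-06-25, skipping weekends — Jun 26, Jun 27, Jun 28, Jul 1, …, Jul 9, Jul 10, Jul 11 — lands on Thursday, 2024-07-11.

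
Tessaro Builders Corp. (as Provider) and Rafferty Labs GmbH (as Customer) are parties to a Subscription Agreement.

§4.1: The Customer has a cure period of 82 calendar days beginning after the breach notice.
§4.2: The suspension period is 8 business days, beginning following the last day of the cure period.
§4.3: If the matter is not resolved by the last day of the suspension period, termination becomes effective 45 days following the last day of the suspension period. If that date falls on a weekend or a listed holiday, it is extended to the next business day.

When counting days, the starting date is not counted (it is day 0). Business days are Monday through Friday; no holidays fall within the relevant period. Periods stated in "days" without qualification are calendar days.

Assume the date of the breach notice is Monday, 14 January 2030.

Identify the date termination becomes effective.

3 June 2030

Adding 82 calendar days to 14 January 2030 gives 6 April 2030, which is the last day of the cure period.
The last day of the suspension period: 8 business days after Saturday, 6 April 2030, skipping weekends — Apr 8, Apr 9, Apr 10, Apr 11, Apr 12, Apr 15, Apr 16, Apr 17 — lands on Wednesday, 17 April 2030.
Adding 45 calendar days to 17 April 2030 gives 1 June 2030, which is the date termination becomes effective. That falls on a Saturday, so it rolls to the next business day, Monday, 3 June 2030.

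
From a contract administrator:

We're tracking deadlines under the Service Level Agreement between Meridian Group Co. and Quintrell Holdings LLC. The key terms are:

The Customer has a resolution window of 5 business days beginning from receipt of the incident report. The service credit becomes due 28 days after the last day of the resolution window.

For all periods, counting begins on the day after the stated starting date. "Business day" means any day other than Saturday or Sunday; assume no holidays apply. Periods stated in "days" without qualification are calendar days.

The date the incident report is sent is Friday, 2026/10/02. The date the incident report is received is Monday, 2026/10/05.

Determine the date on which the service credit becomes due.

From Monday, 2026/10/05, 5 business days (Oct 6, Oct 7, Oct 8, Oct 9, Oct 12, skipping weekends) brings us to Monday, 2026/10/12, which is the last day of the resolution window.
Adding 28 calendar days to 2026/10/12 gives 2026/11/09, which is the date on which the service credit becomes due.

2026/11/09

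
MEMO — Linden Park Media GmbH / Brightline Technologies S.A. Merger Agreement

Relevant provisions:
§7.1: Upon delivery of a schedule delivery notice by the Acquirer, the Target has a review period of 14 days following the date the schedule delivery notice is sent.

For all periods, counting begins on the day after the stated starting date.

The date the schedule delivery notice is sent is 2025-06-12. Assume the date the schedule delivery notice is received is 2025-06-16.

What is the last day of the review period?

2025-06-26

Adding 14 calendar days to 2025-06-12 gives 2025-06-26, which is the last day of the review period.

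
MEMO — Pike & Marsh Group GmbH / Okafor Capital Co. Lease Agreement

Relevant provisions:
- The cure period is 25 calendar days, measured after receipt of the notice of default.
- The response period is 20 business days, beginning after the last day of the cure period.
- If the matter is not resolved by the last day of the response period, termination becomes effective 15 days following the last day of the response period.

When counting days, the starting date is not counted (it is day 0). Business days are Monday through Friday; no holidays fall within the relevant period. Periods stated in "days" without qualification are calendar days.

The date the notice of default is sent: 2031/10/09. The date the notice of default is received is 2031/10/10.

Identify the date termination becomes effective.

2031/12/17

Adding 25 calendar days to 2031/10/10 gives 2031/11/04, which is the last day of the cure period.
The last day of the response period: 20 business days after Tuesday, 2031/11/04, skipping weekends — Nov 5, Nov 6, Nov 7, Nov 10, …, Nov 28, Dec 1, Dec 2 — lands on Tuesday, 2031/12/02.
The date termination becomes effective: 2031/12/02 + 15 days = 2031/12/17.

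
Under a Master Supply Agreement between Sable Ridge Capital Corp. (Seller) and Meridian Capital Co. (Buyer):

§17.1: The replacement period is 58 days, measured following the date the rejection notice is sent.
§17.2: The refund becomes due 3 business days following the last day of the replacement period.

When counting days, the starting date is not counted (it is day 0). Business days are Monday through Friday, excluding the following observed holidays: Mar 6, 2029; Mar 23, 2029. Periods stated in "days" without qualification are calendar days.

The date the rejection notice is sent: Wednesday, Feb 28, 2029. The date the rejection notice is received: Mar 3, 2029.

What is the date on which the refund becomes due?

The last day of the replacement period: Feb 28, 2029 + 58 days = Apr 27, 2029.
The date on which the refund becomes due: 3 business days after Friday, Apr 27, 2029, skipping weekends — Apr 30, May 1, May 2 — lands on Wednesday, May 2, 2029.

May 2, 2029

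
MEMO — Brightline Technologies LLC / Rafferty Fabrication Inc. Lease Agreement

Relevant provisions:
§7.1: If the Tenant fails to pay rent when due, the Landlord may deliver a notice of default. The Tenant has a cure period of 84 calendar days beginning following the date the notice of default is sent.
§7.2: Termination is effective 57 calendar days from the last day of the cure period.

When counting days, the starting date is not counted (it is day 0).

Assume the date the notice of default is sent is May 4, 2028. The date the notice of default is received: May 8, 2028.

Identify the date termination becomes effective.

Sep 22, 2028

The last day of the cure period: 84 calendar days after May 4, 2028 is Jul 27, 2028.
The date termination becomes effective: 57 calendar days after Jul 27, 2028 is Sep 22, 2028.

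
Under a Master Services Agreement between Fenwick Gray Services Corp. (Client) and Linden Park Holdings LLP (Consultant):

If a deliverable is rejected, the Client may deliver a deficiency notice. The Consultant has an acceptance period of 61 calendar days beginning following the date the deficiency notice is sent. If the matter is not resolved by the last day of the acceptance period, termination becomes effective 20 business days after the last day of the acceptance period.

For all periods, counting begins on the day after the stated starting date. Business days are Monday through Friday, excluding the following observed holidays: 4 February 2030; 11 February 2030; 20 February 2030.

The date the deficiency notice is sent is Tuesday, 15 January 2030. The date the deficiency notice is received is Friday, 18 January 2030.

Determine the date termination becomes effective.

12 April 2030

The last day of the acceptance period: 61 calendar days after 15 January 2030 is 17 March 2030.
From Sunday, 17 March 2030, 20 business days (Mar 18, Mar 19, Mar 20, Mar 21, …, Apr 10, Apr 11, Apr 12, skipping weekends) brings us to Friday, 12 April 2030, which is the date termination becomes effective.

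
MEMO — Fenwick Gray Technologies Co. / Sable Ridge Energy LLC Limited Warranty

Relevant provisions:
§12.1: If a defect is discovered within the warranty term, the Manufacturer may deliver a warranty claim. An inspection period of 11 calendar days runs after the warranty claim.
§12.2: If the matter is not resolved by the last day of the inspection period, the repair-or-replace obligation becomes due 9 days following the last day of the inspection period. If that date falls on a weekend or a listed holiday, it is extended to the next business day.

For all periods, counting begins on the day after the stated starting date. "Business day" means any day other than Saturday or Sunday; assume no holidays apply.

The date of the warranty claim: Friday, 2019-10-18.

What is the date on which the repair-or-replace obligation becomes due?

The last day of the inspection period: 2019-10-18 + 11 days = 2019-10-29.
Adding 9 calendar days to 2019-10-29 gives 2019-11-07, which is the date on which the repair-or-replace obligation becomes due. 2019-11-07 is a Thursday, so no roll-forward applies.

2019-11-07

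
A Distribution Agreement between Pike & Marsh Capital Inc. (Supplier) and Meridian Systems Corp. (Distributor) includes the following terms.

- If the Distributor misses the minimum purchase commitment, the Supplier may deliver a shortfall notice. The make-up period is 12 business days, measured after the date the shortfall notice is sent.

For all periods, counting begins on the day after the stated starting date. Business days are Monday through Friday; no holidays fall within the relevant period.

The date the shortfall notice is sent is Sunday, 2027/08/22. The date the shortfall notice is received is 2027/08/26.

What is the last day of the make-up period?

2027/09/07

From Sunday, 2027/08/22, 12 business days (Aug 23, Aug 24, Aug 25, Aug 26, …, Sep 3, Sep 6, Sep 7, skipping weekends) brings us to Tuesday, 2027/09/07, which is the last day of the make-up period.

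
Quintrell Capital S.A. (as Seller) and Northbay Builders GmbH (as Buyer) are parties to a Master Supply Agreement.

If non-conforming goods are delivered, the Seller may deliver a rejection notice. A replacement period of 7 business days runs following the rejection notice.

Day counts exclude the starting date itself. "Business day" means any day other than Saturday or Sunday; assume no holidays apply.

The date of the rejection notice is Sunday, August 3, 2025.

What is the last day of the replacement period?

August 12, 2025

The last day of the replacement period: 7 business days after Sunday, August 3, 2025, skipping weekends — Aug 4, Aug 5, Aug 6, Aug 7, Aug 8, Aug 11, Aug 12 — lands on Tuesday, August 12, 2025.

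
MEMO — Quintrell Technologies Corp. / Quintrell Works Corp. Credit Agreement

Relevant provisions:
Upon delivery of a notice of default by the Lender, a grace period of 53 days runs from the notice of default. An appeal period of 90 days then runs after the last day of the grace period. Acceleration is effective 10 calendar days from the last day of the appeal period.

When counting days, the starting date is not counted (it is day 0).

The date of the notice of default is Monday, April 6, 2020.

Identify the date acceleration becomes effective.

September 6, 2020

The last day of the grace period: April 6, 2020 + 53 days = May 29, 2020.
The last day of the appeal period: May 29, 2020 + 90 days = August 27, 2020.
Adding 10 calendar days to August 27, 2020 gives September 6, 2020, which is the date acceleration becomes effective.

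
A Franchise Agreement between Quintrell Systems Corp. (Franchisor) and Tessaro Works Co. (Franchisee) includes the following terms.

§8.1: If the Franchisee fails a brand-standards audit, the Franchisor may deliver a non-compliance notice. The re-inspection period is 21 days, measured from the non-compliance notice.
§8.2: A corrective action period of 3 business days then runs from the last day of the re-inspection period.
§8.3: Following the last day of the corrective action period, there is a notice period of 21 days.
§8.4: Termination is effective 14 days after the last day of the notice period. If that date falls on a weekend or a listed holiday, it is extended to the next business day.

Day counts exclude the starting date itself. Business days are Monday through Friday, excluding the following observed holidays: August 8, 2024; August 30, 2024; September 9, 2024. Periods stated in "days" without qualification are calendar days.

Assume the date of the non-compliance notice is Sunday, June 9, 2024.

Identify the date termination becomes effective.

The last day of the re-inspection period: 21 calendar days after June 9, 2024 is June 30, 2024.
From Sunday, June 30, 2024, 3 business days (Jul 1, Jul 2, Jul 3, skipping weekends) brings us to Wednesday, July 3, 2024, which is the last day of the corrective action period.
Adding 21 calendar days to July 3, 2024 gives July 24, 2024, which is the last day of the notice period.
Adding 14 calendar days to July 24, 2024 gives August 7, 2024, which is the date termination becomes effective. August 7, 2024 is a Wednesday and is not a listed holiday, so no roll-forward applies.

August 7, 2024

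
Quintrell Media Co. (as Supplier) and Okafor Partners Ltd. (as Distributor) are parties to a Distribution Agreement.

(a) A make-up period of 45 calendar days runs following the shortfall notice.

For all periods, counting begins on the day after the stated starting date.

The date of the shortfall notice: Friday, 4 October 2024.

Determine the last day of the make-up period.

Adding 45 calendar days to 4 October 2024 gives 18 November 2024, which is the last day of the make-up period.

18 November 2024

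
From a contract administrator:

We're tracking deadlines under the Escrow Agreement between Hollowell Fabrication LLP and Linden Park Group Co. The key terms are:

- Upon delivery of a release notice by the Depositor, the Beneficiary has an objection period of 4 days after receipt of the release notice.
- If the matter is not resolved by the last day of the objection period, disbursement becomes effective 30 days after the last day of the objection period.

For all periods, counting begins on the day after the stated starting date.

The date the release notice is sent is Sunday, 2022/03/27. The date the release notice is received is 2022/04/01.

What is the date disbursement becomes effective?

2022/05/05

Adding 4 calendar days to 2022/04/01 gives 2022/04/05, which is the last day of the objection period.
Adding 30 calendar days to 2022/04/05 gives 2022/05/05, which is the date disbursement becomes effective.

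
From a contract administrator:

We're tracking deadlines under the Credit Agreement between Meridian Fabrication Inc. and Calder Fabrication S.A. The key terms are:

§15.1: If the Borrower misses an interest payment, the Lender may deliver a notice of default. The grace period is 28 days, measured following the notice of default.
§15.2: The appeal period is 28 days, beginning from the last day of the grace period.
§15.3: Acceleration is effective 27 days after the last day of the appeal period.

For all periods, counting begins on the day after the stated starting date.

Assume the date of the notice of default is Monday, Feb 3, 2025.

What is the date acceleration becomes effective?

The last day of the grace period: 28 calendar days after Feb 3, 2025 is Mar 3, 2025.
The last day of the appeal period: 28 calendar days after Mar 3, 2025 is Mar 31, 2025.
Adding 27 calendar days to Mar 31, 2025 gives Apr 27, 2025, which is the date acceleration becomes effective.

Apr 27, 2025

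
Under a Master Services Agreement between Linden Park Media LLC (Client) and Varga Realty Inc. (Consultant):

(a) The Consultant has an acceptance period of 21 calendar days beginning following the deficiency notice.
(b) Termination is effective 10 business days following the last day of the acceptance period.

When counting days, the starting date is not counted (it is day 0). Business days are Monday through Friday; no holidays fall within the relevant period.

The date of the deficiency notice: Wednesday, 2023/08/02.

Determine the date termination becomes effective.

2023/09/06

Adding 21 calendar days to 2023/08/02 gives 2023/08/23, which is the last day of the acceptance period.
The date termination becomes effective: 10 business days after Wednesday, 2023/08/23, skipping weekends — Aug 24, Aug 25, Aug 28, Aug 29, Aug 30, Aug 31, Sep 1, Sep 4, Sep 5, Sep 6 — lands on Wednesday, 2023/09/06.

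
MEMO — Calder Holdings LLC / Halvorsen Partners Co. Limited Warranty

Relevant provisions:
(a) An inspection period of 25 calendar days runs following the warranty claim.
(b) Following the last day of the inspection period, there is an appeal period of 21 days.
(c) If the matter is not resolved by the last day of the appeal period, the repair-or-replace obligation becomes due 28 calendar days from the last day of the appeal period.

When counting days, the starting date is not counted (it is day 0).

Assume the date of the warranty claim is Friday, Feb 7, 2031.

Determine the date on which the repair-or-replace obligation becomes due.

Adding 25 calendar days to Feb 7, 2031 gives Mar 4, 2031, which is the last day of the inspection period.
The last day of the appeal period: 21 calendar days after Mar 4, 2031 is Mar 25, 2031.
The date on which the repair-or-replace obligation becomes due: 28 calendar days after Mar 25, 2031 is Apr 22, 2031.

Apr 22, 2031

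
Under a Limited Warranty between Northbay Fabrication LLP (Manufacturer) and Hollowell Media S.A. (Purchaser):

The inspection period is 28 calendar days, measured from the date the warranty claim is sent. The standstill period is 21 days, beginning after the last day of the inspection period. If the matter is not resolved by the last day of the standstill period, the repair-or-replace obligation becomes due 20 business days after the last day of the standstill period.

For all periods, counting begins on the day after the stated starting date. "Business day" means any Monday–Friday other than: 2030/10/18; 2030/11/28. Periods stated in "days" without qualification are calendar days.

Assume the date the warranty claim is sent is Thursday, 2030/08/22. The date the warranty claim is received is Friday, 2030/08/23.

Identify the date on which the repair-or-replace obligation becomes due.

2030/11/08

The last day of the inspection period: 2030/08/22 + 28 days = 2030/09/19.
The last day of the standstill period: 21 calendar days after 2030/09/19 is 2030/10/10.
The date on which the repair-or-replace obligation becomes due: counting 20 business days from Thursday, 2030/10/10 (Oct 11, Oct 14, Oct 15, Oct 16, …, Nov 6, Nov 7, Nov 8, skipping weekends and the listed holiday on Oct 18) reaches Friday, 2030/11/08.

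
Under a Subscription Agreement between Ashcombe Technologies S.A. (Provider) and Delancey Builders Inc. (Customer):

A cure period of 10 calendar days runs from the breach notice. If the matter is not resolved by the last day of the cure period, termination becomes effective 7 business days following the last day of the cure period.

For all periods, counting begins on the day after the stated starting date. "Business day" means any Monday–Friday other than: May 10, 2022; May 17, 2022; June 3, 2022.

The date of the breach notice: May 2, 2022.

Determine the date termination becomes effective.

May 24, 2022

The last day of the cure period: 10 calendar days after May 2, 2022 is May 12, 2022.
The date termination becomes effective: 7 business days after Thursday, May 12, 2022, skipping weekends and the listed holiday on May 17 — May 13, May 16, May 18, May 19, May 20, May 23, May 24 — lands on Tuesday, May 24, 2022.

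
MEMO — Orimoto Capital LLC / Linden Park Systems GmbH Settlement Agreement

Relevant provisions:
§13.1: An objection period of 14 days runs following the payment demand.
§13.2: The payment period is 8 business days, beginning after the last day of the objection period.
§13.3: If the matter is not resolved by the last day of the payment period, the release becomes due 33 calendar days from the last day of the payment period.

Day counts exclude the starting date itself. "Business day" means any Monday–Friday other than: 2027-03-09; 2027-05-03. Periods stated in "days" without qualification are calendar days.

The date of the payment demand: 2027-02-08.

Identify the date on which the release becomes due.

The last day of the objection period: 2027-02-08 + 14 days = 2027-02-22.
From Monday, 2027-02-22, 8 business days (Feb 23, Feb 24, Feb 25, Feb 26, Mar 1, Mar 2, Mar 3, Mar 4, skipping weekends) brings us to Thursday, 2027-03-04, which is the last day of the payment period.
The date on which the release becomes due: 2027-03-04 + 33 days = 2027-04-06.

2027-04-06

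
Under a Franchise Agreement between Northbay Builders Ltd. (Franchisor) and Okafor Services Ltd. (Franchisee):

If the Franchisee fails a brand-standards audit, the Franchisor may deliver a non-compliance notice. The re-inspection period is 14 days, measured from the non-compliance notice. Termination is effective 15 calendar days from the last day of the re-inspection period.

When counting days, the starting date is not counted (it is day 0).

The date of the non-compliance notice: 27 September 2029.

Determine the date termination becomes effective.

26 October 2029

The last day of the re-inspection period: 27 September 2029 + 14 days = 11 October 2029.
The date termination becomes effective: 15 calendar days after 11 October 2029 is 26 October 2029.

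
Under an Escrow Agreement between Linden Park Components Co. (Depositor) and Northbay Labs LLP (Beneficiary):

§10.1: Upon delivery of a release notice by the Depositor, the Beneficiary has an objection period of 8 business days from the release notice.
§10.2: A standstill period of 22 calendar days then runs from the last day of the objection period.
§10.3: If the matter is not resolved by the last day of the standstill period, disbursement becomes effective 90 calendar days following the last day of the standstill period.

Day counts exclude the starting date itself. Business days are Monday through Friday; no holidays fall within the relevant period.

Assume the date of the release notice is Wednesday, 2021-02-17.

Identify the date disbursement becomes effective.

From Wednesday, 2021-02-17, 8 business days (Feb 18, Feb 19, Feb 22, Feb 23, Feb 24, Feb 25, Feb 26, Mar 1, skipping weekends) brings us to Monday, 2021-03-01, which is the last day of the objection period.
The last day of the standstill period: 22 calendar days after 2021-03-01 is 2021-03-23.
The date disbursement becomes effective: 90 calendar days after 2021-03-23 is 2021-06-21.

2021-06-21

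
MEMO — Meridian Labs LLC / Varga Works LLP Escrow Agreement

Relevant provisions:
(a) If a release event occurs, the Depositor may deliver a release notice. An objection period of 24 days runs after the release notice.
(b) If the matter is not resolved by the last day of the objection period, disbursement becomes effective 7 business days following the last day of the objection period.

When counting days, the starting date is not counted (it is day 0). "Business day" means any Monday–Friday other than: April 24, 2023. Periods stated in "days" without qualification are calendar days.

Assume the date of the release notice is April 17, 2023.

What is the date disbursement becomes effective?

May 22, 2023

The last day of the objection period: 24 calendar days after April 17, 2023 is May 11, 2023.
The date disbursement becomes effective: 7 business days after Thursday, May 11, 2023, skipping weekends — May 12, May 15, May 16, May 17, May 18, May 19, May 22 — lands on Monday, May 22, 2023.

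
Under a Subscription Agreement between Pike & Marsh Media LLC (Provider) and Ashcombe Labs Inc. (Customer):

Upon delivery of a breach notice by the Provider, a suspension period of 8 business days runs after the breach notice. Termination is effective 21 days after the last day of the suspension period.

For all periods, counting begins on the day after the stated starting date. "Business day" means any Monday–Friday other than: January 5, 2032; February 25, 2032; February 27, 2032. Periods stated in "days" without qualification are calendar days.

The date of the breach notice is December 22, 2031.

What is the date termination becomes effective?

January 22, 2032

The last day of the suspension period: counting 8 business days from Monday, December 22, 2031 (Dec 23, Dec 24, Dec 25, Dec 26, Dec 29, Dec 30, Dec 31, Jan 1, skipping weekends) reaches Thursday, January 1, 2032.
Adding 21 calendar days to January 1, 2032 gives January 22, 2032, which is the date termination becomes effective.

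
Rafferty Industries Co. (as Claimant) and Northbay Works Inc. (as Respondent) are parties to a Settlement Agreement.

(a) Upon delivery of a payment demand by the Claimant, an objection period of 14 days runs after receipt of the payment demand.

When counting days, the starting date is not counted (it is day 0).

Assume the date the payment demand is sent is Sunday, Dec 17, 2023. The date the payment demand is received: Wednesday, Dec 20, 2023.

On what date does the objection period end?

The last day of the objection period: Dec 20, 2023 + 14 days = Jan 3, 2024.

Jan 3, 2024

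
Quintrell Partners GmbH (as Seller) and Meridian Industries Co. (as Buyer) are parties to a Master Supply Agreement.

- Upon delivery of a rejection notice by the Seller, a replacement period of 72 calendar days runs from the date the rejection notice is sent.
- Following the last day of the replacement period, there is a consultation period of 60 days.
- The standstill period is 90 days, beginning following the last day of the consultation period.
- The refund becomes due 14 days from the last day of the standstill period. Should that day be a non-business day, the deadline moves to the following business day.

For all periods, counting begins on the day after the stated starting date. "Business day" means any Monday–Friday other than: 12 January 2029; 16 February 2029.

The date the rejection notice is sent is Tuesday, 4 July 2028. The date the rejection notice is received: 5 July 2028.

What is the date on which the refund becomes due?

Adding 72 calendar days to 4 July 2028 gives 14 September 2028, which is the last day of the replacement period.
The last day of the consultation period: 60 calendar days after 14 September 2028 is 13 November 2028.
The last day of the standstill period: 13 November 2028 + 90 days = 11 February 2029.
The date on which the refund becomes due: 14 calendar days after 11 February 2029 is 25 February 2029. That falls on a Sunday, so it rolls to the next business day, Monday, 26 February 2029.

26 February 2029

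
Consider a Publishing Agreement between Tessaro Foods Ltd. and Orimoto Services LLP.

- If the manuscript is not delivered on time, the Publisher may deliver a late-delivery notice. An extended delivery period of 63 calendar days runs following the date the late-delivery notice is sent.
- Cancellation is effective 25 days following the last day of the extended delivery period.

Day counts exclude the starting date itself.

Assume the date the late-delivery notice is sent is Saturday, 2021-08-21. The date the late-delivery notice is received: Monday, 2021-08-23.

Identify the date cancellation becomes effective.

The last day of the extended delivery period: 63 calendar days after 2021-08-21 is 2021-10-23.
Adding 25 calendar days to 2021-10-23 gives 2021-11-17, which is the date cancellation becomes effective.

2021-11-17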